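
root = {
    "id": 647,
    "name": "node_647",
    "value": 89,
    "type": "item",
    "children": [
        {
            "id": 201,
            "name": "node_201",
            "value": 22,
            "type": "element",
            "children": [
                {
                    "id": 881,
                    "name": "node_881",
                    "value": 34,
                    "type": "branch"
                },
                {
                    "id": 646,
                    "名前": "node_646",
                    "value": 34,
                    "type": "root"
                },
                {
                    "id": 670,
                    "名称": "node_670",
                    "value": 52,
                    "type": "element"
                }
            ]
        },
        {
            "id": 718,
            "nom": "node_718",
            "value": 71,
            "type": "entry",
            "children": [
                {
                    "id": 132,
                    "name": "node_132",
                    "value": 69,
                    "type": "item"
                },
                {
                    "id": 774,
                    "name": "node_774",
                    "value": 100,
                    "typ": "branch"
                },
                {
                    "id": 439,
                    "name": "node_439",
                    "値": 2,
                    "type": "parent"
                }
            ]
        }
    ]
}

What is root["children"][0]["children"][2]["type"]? "element"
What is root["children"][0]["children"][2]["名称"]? "node_670"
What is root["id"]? 647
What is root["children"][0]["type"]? "element"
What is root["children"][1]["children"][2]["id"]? 439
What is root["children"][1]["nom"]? "node_718"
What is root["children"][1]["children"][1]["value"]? 100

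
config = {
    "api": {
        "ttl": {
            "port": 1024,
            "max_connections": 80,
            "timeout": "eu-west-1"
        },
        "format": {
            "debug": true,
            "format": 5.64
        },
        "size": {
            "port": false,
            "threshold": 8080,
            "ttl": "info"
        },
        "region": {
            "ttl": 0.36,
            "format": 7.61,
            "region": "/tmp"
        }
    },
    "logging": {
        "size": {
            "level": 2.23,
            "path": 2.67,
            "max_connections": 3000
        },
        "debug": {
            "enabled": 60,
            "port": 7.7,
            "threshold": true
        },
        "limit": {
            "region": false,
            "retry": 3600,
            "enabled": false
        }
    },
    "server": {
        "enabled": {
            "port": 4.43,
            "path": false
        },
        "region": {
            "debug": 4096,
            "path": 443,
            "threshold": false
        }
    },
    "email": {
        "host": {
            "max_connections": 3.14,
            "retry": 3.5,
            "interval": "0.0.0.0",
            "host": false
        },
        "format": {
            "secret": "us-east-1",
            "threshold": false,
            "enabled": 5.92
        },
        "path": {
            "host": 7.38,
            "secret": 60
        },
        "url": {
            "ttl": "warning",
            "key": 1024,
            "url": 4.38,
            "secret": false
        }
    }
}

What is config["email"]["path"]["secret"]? 60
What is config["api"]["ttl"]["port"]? 1024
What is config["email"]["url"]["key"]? 1024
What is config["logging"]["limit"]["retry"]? 3600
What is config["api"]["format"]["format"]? 5.64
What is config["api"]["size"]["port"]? False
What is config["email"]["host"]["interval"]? "0.0.0.0"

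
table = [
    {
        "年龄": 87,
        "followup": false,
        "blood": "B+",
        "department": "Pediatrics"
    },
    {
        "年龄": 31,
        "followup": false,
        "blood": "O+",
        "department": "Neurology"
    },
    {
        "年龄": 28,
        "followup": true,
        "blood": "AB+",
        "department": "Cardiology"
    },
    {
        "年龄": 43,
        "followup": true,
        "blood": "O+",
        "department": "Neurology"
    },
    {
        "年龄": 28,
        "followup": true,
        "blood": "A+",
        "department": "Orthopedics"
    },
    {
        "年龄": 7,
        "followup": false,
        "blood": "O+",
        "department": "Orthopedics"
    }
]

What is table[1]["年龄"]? 31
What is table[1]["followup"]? False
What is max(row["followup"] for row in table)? True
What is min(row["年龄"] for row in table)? 7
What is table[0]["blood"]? "B+"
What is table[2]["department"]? "Cardiology"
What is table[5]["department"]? "Orthopedics"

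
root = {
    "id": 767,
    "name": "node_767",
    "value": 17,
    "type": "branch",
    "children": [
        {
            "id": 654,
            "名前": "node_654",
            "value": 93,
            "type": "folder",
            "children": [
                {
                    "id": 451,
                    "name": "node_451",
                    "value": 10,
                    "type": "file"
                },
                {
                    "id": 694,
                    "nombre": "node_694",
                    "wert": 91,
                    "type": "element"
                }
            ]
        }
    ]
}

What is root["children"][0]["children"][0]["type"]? "file"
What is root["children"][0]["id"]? 654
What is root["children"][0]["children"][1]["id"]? 694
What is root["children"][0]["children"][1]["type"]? "element"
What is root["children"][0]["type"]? "folder"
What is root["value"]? 17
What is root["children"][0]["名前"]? "node_654"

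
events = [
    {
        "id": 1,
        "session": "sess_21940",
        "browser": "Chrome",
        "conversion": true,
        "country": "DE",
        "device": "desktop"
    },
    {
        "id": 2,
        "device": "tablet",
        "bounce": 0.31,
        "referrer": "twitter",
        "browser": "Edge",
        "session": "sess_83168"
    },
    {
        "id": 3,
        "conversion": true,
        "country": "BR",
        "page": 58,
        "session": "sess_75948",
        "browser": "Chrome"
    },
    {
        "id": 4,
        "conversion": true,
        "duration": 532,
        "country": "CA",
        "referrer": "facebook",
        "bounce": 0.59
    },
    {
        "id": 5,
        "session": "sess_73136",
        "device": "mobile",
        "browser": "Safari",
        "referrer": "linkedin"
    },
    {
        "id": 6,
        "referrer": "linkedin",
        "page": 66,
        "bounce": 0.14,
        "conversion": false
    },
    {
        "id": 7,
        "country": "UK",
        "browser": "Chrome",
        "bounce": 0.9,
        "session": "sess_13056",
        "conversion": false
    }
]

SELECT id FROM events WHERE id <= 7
[1, 2, 3, 4, 5, 6, 7]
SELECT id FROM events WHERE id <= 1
[1]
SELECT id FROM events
[1, 2, 3, 4, 5, 6, 7]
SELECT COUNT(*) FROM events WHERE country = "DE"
1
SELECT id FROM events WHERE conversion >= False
[1, 3, 4, 6, 7]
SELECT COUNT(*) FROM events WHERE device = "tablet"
1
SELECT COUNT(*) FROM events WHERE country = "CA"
1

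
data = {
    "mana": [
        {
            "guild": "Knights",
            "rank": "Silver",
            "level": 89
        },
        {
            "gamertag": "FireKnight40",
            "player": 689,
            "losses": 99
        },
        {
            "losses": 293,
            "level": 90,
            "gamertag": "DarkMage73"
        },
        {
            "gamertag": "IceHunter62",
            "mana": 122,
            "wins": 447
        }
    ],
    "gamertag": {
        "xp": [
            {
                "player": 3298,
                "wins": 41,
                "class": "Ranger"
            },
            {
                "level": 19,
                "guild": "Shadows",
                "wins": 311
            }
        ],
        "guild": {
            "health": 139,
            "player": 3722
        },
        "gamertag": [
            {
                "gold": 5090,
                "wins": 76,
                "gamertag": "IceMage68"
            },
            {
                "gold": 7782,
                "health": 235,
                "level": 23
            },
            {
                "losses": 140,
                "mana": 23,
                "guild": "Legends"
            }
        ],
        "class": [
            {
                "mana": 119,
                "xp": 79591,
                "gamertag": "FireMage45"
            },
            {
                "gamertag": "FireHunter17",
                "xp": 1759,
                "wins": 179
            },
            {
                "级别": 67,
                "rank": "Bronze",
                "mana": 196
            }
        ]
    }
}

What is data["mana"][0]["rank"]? "Silver"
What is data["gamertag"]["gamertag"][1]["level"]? 23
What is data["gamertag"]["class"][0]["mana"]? 119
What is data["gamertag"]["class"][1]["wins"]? 179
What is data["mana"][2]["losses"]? 293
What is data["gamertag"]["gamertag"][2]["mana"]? 23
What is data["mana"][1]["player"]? 689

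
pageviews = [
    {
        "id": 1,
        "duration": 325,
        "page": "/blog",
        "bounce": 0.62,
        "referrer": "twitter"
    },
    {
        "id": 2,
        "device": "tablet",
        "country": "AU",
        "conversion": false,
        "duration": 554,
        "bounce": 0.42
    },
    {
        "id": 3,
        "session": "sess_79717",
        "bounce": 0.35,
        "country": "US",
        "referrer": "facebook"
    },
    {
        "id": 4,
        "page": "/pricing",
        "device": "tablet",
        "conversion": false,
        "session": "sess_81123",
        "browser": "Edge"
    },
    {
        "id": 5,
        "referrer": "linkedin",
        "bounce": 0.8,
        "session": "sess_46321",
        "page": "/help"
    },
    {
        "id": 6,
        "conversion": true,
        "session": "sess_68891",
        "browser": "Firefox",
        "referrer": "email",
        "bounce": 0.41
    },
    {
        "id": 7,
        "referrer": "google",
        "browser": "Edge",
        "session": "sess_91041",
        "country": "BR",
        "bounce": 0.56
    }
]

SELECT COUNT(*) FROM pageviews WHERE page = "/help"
1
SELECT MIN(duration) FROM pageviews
325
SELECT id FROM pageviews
[1, 2, 3, 4, 5, 6, 7]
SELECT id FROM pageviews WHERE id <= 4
[1, 2, 3, 4]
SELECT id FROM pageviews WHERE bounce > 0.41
[1, 2, 5, 7]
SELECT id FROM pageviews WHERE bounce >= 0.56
[1, 5, 7]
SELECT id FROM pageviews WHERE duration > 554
[]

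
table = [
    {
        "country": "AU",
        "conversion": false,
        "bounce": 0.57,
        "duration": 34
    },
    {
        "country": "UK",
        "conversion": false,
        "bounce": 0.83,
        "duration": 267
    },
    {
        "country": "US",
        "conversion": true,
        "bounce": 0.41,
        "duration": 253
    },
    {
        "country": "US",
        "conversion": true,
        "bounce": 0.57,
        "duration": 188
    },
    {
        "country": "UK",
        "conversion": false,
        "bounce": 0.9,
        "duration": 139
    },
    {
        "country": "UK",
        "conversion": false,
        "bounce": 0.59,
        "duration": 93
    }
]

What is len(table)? 6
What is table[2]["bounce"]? 0.41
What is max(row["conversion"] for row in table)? True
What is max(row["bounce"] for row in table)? 0.9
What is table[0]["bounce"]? 0.57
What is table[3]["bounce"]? 0.57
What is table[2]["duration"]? 253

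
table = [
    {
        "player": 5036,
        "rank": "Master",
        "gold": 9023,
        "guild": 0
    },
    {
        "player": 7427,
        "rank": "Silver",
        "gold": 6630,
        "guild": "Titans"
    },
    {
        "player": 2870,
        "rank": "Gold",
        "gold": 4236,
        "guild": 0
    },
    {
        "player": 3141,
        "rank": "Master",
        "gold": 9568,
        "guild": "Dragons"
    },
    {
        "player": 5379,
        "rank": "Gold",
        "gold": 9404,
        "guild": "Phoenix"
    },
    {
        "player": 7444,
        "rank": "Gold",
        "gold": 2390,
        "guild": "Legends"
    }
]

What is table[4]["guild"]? "Phoenix"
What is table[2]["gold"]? 4236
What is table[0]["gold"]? 9023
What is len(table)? 6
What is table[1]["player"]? 7427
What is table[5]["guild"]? "Legends"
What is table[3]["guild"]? "Dragons"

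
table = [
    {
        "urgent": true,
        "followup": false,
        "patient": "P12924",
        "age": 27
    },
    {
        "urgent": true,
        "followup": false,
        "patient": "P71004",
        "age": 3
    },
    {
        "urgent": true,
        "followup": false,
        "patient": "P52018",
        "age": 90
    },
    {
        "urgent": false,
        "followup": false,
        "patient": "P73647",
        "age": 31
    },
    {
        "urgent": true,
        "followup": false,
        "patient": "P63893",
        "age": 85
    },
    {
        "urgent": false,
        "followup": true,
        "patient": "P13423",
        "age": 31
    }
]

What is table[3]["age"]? 31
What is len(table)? 6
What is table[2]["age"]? 90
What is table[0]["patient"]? "P12924"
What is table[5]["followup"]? True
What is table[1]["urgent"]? True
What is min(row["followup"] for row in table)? False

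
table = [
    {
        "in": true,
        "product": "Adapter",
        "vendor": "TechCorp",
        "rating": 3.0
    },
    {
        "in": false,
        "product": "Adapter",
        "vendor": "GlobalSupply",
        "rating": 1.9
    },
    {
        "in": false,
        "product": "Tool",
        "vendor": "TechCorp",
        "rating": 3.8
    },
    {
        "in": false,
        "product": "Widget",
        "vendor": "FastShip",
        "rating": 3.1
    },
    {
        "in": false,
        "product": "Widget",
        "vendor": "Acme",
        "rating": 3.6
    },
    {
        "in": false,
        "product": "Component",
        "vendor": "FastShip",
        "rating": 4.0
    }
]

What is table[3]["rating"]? 3.1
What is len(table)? 6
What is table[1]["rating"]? 1.9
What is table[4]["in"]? False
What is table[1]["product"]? "Adapter"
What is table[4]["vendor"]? "Acme"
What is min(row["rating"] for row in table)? 1.9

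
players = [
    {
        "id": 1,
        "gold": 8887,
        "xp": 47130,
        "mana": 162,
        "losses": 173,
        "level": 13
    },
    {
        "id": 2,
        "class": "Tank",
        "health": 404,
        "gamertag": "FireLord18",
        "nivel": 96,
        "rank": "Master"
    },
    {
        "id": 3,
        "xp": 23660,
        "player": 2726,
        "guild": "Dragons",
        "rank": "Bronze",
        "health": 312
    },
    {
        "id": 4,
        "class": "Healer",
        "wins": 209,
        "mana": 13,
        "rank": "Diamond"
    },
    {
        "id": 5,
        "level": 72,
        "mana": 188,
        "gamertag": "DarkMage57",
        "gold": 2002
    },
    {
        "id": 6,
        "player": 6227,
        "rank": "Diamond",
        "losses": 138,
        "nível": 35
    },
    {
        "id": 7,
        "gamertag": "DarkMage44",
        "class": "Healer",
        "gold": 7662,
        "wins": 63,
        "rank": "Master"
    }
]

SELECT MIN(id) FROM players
1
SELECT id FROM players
[1, 2, 3, 4, 5, 6, 7]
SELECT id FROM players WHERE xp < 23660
[]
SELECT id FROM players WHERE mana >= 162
[1, 5]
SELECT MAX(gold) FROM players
8887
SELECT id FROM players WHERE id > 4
[5, 6, 7]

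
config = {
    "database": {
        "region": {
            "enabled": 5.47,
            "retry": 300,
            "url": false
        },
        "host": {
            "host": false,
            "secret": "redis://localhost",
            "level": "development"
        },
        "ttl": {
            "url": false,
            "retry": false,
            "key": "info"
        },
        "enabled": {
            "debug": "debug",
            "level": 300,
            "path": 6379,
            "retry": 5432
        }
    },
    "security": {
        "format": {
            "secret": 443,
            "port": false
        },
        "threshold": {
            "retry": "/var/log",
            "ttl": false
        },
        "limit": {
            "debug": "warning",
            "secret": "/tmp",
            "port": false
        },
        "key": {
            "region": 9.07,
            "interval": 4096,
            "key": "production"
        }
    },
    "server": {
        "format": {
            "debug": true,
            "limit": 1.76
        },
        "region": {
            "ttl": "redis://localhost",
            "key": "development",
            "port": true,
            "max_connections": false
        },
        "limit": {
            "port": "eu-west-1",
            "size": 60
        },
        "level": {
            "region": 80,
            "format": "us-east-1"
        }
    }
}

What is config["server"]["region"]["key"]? "development"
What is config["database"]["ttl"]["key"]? "info"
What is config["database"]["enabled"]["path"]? 6379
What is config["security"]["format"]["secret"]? 443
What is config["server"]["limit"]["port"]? "eu-west-1"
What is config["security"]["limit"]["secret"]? "/tmp"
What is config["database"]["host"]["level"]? "development"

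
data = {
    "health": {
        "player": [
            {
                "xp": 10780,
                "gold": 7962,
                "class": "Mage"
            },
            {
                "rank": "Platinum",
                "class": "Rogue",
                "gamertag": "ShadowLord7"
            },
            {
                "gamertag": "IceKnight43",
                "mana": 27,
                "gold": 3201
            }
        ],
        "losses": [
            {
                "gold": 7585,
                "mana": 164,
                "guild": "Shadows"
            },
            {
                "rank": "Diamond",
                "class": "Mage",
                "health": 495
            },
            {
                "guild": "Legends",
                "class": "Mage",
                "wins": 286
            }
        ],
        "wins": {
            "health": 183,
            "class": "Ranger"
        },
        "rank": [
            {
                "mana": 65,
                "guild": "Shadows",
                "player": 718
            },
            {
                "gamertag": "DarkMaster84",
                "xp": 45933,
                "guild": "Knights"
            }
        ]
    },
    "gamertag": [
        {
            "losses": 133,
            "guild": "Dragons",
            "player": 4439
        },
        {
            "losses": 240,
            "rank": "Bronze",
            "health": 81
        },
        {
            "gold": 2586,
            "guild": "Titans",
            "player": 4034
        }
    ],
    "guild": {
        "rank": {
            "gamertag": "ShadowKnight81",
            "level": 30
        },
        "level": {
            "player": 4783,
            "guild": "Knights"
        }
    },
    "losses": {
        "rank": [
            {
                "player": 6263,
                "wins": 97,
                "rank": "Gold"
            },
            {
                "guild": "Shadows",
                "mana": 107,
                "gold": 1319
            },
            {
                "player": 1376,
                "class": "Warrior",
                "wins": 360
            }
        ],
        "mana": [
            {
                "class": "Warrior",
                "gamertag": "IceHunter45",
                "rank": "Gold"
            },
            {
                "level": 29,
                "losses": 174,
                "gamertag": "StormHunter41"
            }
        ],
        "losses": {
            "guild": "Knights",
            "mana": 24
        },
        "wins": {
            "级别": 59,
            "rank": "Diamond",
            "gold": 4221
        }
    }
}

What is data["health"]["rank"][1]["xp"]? 45933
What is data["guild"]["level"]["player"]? 4783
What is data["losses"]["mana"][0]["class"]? "Warrior"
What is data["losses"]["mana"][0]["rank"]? "Gold"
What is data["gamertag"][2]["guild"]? "Titans"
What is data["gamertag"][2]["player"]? 4034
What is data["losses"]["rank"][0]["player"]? 6263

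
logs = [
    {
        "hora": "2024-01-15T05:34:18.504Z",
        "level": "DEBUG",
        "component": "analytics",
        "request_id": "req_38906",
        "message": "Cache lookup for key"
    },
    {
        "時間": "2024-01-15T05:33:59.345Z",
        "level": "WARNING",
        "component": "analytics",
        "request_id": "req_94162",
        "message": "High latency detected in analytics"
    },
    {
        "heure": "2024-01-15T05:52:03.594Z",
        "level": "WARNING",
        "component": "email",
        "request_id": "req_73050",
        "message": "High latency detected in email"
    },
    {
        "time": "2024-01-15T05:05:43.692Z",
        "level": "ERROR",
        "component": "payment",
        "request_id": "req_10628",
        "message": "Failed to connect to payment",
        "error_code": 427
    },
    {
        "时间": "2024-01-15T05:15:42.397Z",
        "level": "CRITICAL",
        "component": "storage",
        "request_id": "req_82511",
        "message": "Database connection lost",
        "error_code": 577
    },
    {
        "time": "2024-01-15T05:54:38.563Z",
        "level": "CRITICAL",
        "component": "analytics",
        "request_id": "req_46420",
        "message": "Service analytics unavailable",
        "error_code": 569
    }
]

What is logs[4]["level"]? "CRITICAL"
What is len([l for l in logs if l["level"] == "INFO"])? 0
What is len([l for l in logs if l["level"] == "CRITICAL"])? 2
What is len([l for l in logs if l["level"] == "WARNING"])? 2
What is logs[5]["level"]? "CRITICAL"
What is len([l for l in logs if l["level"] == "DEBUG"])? 1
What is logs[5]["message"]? "Service analytics unavailable"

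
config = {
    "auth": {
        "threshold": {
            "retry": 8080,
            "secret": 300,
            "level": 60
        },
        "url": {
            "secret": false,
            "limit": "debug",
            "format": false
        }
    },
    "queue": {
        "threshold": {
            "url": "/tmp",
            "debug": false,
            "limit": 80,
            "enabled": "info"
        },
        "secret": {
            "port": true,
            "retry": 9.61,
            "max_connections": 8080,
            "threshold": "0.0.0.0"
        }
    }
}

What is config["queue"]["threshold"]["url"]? "/tmp"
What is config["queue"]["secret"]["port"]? True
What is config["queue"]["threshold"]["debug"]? False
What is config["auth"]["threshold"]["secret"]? 300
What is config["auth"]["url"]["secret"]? False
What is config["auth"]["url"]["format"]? False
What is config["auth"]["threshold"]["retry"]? 8080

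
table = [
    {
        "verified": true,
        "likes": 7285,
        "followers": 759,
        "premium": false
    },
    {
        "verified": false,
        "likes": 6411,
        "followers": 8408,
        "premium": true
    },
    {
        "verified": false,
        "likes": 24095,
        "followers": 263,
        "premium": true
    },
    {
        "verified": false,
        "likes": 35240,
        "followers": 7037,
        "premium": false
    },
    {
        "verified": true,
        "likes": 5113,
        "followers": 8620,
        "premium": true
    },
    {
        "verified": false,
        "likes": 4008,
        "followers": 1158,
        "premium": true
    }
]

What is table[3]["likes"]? 35240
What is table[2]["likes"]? 24095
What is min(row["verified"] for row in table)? False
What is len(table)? 6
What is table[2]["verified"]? False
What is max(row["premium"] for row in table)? True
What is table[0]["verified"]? True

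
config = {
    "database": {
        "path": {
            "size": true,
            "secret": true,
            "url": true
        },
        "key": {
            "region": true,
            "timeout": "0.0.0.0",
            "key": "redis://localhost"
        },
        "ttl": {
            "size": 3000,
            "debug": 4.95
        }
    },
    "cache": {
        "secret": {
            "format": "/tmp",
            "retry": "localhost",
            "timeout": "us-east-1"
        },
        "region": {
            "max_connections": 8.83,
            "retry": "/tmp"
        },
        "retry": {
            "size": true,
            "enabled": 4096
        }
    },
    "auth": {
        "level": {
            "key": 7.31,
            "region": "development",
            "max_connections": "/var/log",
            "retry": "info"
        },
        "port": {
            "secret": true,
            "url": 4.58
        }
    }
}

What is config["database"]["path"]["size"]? True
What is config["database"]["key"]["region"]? True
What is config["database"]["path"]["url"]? True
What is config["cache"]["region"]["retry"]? "/tmp"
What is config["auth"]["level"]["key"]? 7.31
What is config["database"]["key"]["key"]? "redis://localhost"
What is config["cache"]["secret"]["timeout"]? "us-east-1"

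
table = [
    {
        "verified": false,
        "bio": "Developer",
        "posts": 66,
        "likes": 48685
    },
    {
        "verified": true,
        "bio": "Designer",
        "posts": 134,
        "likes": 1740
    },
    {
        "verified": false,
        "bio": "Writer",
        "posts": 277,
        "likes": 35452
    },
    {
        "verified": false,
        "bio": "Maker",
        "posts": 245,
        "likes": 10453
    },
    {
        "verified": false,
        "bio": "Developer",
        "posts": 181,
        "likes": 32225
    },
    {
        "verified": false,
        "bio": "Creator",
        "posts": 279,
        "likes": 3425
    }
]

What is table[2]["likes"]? 35452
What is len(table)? 6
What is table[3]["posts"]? 245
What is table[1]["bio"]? "Designer"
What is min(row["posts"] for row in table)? 66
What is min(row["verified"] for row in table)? False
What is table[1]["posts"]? 134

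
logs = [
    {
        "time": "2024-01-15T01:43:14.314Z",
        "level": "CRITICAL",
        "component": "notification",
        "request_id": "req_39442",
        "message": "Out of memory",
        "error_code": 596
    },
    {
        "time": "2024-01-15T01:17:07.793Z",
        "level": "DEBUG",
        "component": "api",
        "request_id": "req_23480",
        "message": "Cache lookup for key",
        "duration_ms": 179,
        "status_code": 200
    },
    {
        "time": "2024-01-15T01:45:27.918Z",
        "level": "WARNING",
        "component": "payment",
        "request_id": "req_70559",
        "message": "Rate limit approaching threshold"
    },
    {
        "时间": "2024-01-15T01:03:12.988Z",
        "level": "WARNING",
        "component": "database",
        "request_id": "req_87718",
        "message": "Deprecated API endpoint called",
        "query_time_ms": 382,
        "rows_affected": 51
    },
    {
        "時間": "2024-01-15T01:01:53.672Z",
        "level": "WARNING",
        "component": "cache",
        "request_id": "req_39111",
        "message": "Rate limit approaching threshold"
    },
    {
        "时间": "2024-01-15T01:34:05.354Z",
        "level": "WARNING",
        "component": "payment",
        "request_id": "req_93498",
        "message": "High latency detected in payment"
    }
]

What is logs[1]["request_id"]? "req_23480"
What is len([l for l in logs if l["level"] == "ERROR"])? 0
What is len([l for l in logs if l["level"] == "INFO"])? 0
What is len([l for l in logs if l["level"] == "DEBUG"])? 1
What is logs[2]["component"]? "payment"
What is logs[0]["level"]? "CRITICAL"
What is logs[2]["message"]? "Rate limit approaching threshold"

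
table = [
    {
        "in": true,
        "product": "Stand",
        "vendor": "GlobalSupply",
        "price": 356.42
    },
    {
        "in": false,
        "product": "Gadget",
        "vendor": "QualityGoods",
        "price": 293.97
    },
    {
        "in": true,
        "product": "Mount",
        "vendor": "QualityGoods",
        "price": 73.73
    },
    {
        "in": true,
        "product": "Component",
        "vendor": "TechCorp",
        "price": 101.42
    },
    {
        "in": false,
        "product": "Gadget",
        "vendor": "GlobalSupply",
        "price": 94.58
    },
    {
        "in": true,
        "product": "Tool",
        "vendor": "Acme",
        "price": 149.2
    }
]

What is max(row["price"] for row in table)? 356.42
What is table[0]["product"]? "Stand"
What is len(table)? 6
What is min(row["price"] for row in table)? 73.73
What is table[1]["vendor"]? "QualityGoods"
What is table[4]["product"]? "Gadget"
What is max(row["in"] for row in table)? True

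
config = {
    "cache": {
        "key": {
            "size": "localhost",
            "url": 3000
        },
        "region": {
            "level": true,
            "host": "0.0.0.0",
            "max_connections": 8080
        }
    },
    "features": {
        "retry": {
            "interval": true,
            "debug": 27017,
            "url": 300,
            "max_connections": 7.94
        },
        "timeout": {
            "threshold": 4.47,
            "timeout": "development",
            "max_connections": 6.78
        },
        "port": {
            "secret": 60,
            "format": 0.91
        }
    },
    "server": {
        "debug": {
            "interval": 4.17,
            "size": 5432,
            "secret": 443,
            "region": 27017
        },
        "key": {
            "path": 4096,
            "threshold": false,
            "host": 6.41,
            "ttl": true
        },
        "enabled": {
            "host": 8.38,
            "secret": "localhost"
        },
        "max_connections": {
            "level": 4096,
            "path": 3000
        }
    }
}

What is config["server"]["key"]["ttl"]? True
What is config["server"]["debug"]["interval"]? 4.17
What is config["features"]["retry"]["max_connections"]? 7.94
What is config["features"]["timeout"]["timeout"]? "development"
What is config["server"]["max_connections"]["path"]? 3000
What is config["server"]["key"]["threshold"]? False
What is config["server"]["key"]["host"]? 6.41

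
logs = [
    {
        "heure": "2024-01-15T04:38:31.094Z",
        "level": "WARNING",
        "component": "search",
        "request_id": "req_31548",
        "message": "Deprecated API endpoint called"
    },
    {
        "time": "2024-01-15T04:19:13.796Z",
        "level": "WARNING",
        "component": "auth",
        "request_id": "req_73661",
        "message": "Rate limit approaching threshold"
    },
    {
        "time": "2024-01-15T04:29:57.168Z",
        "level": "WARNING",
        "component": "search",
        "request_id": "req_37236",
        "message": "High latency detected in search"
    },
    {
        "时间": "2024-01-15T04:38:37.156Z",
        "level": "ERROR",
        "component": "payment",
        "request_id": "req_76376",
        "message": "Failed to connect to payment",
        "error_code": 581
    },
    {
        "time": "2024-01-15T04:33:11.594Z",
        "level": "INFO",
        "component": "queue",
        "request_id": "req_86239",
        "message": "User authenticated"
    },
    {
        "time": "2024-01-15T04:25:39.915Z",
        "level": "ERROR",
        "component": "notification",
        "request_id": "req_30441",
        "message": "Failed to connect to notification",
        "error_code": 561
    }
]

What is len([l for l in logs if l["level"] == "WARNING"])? 3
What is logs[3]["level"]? "ERROR"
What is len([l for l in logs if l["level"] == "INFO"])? 1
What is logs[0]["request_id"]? "req_31548"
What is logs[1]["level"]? "WARNING"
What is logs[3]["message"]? "Failed to connect to payment"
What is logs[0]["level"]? "WARNING"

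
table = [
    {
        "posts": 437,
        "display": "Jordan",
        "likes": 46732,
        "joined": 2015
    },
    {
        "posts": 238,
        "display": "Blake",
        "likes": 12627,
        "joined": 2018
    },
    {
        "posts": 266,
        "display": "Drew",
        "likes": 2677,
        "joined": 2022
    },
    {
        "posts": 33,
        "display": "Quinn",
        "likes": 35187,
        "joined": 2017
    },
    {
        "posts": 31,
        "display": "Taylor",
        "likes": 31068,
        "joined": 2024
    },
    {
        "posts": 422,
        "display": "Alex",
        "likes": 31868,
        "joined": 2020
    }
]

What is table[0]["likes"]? 46732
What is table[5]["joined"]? 2020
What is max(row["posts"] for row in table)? 437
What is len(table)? 6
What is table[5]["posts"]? 422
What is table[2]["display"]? "Drew"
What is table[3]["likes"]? 35187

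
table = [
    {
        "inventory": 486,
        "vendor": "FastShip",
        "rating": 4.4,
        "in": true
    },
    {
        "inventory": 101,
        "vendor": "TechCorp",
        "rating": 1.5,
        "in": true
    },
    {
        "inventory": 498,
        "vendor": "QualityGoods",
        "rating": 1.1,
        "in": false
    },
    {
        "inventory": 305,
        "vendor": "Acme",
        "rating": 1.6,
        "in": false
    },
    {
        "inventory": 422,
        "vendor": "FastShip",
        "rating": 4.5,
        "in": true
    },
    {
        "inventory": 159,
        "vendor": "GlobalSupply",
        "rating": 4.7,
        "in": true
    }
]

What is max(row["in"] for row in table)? True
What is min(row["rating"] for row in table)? 1.1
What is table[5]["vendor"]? "GlobalSupply"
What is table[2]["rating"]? 1.1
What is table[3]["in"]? False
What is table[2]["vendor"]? "QualityGoods"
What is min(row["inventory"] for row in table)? 101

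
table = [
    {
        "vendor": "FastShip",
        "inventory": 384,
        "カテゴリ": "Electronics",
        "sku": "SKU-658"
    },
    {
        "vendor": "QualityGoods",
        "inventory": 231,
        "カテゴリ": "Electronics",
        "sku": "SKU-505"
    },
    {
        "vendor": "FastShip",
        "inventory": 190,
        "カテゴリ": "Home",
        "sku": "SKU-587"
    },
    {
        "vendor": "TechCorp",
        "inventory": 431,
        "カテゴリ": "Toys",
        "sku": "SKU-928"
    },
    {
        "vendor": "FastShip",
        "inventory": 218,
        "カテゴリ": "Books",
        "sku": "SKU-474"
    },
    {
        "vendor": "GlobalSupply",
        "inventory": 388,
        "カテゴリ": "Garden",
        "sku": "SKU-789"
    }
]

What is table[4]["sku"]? "SKU-474"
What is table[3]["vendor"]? "TechCorp"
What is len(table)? 6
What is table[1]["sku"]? "SKU-505"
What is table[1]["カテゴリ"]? "Electronics"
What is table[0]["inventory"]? 384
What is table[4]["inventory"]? 218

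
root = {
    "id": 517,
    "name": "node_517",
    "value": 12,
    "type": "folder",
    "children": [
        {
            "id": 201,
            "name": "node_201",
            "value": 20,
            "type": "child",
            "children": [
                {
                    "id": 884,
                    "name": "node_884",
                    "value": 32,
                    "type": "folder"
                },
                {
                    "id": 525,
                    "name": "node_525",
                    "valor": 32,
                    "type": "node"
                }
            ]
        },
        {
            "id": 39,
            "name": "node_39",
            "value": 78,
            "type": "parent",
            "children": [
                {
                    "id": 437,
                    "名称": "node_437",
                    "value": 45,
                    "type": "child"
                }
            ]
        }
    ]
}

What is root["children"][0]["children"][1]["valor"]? 32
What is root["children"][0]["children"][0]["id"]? 884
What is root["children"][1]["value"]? 78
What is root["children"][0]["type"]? "child"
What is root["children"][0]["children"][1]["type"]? "node"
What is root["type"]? "folder"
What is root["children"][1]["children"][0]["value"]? 45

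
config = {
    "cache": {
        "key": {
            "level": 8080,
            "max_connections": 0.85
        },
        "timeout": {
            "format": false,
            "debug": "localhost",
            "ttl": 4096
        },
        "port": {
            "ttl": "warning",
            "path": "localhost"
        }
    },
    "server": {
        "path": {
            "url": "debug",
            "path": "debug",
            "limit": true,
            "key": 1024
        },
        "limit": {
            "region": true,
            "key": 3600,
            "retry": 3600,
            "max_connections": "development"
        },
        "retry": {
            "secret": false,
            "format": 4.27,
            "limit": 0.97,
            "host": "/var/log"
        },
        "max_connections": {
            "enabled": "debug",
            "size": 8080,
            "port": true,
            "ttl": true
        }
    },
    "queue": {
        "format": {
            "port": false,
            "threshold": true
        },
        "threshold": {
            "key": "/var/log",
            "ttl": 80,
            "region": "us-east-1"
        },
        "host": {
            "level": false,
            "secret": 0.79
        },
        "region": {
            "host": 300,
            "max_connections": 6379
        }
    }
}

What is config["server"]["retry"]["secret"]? False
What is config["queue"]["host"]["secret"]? 0.79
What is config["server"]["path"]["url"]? "debug"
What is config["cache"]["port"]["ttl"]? "warning"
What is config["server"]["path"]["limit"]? True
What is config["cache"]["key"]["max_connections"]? 0.85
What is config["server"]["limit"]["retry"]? 3600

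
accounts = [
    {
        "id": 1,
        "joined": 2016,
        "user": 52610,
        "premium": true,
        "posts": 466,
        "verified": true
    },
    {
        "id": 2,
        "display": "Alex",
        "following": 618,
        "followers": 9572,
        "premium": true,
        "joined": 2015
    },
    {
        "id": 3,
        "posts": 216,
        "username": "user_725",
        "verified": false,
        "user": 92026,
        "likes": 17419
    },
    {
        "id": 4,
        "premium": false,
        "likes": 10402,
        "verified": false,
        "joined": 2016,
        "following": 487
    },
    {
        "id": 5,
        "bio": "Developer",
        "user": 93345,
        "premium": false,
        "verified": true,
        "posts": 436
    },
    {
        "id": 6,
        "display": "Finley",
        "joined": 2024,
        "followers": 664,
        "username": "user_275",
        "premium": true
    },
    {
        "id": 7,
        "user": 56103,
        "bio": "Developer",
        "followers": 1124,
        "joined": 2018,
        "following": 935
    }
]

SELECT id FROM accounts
[1, 2, 3, 4, 5, 6, 7]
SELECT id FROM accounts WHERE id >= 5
[5, 6, 7]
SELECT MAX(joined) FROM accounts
2024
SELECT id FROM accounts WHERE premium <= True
[1, 2, 4, 5, 6]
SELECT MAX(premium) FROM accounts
True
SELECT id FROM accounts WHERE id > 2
[3, 4, 5, 6, 7]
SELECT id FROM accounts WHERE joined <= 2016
[1, 2, 4]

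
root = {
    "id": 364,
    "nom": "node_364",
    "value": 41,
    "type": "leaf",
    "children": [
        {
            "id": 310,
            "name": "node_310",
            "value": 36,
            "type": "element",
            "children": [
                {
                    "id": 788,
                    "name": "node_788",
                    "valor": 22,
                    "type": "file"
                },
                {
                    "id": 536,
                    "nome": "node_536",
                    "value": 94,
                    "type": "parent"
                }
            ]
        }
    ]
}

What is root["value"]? 41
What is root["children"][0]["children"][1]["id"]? 536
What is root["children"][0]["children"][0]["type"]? "file"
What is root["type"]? "leaf"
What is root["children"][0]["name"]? "node_310"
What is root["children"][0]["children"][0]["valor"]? 22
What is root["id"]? 364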